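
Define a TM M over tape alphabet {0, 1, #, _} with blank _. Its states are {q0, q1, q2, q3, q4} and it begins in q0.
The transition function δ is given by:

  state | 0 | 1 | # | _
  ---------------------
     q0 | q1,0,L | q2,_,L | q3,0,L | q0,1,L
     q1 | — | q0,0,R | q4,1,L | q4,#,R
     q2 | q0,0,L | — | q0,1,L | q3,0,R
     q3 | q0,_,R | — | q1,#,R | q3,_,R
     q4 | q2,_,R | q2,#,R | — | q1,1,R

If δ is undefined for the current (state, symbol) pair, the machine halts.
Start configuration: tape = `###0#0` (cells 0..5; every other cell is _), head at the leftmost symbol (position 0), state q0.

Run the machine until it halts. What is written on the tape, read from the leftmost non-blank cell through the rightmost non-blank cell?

0_10

state=q0 head=0 tape=_[#]##0#0   (q0,#)→(q3,0,L)
state=q3 head=-1 tape=[_]0##0#0   (q3,_)→(q3,_,R)
state=q3 head=0 tape=_[0]##0#0   (q3,0)→(q0,_,R)
state=q0 head=1 tape=__[#]#0#0   (q0,#)→(q3,0,L)
state=q3 head=0 tape=_[_]0#0#0   (q3,_)→(q3,_,R)
state=q3 head=1 tape=__[0]#0#0   (q3,0)→(q0,_,R)
state=q0 head=2 tape=___[#]0#0   (q0,#)→(q3,0,L)
state=q3 head=1 tape=__[_]00#0   (q3,_)→(q3,_,R)
state=q3 head=2 tape=___[0]0#0   (q3,0)→(q0,_,R)
state=q0 head=3 tape=____[0]#0   (q0,0)→(q1,0,L)
state=q1 head=2 tape=___[_]0#0   (q1,_)→(q4,#,R)
state=q4 head=3 tape=___#[0]#0   (q4,0)→(q2,_,R)
state=q2 head=4 tape=___#_[#]0   (q2,#)→(q0,1,L)
state=q0 head=3 tape=___#[_]10   (q0,_)→(q0,1,L)
state=q0 head=2 tape=___[#]110   (q0,#)→(q3,0,L)
state=q3 head=1 tape=__[_]0110   (q3,_)→(q3,_,R)
state=q3 head=2 tape=___[0]110   (q3,0)→(q0,_,R)
state=q0 head=3 tape=____[1]10   (q0,1)→(q2,_,L)
state=q2 head=2 tape=___[_]_10   (q2,_)→(q3,0,R)
state=q3 head=3 tape=___0[_]10   (q3,_)→(q3,_,R)
state=q3 head=4 tape=___0_[1]0
The non-blank tape span at halt is 0_10.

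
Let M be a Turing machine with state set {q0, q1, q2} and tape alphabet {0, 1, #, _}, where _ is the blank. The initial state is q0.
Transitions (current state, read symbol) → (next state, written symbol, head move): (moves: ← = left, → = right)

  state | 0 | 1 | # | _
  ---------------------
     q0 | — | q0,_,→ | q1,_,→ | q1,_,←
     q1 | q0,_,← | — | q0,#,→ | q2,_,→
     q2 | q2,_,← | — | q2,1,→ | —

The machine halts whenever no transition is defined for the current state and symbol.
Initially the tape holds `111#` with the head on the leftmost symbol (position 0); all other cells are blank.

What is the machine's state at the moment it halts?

state=q0 head=0 tape=[1]11#__   (q0,1)→(q0,_,→)
state=q0 head=1 tape=_[1]1#__   (q0,1)→(q0,_,→)
state=q0 head=2 tape=__[1]#__   (q0,1)→(q0,_,→)
state=q0 head=3 tape=___[#]__   (q0,#)→(q1,_,→)
state=q1 head=4 tape=____[_]_   (q1,_)→(q2,_,→)
state=q2 head=5 tape=_____[_]
No transition is defined for (q2, _); M halts in state q2.

q2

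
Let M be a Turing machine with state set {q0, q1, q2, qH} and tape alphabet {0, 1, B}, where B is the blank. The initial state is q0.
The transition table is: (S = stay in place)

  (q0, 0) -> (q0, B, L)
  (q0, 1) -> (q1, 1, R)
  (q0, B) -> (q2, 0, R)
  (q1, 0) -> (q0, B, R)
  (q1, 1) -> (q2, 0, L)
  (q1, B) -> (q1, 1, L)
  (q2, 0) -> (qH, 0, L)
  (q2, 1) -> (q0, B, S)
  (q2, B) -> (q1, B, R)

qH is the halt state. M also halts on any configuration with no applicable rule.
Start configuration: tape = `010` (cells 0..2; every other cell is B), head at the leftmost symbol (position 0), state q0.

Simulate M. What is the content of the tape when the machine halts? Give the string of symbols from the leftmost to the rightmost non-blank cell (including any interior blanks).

0BB00

q0 | B[0]10B   read 0 → write B, move L, go to q0
q0 | [B]B10B   read B → write 0, move R, go to q2
q2 | 0[B]10B   read B → write B, move R, go to q1
q1 | 0B[1]0B   read 1 → write 0, move L, go to q2
q2 | 0[B]00B   read B → write B, move R, go to q1
q1 | 0B[0]0B   read 0 → write B, move R, go to q0
q0 | 0BB[0]B   read 0 → write B, move L, go to q0
q0 | 0B[B]BB   read B → write 0, move R, go to q2
q2 | 0B0[B]B   read B → write B, move R, go to q1
q1 | 0B0B[B]   read B → write 1, move L, go to q1
q1 | 0B0[B]1   read B → write 1, move L, go to q1
q1 | 0B[0]11   read 0 → write B, move R, go to q0
q0 | 0BB[1]1   read 1 → write 1, move R, go to q1
q1 | 0BB1[1]   read 1 → write 0, move L, go to q2
q2 | 0BB[1]0   read 1 → write B, move S, go to q0
q0 | 0BB[B]0   read B → write 0, move R, go to q2
q2 | 0BB0[0]   read 0 → write 0, move L, go to qH
qH | 0BB[0]0
The non-blank tape span at halt is 0BB00.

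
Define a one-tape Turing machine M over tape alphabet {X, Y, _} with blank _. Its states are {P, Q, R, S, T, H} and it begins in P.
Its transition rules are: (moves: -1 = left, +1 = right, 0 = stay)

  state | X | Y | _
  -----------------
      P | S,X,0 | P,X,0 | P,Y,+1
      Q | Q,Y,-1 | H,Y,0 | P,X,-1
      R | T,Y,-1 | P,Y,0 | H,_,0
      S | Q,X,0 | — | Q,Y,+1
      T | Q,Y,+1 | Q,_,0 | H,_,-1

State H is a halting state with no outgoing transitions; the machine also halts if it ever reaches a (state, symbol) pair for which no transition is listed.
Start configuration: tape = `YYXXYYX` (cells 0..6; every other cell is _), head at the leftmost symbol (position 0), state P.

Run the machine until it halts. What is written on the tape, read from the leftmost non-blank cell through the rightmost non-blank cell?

YYYYXXYYX

state=P head=0 tape=__[Y]YXXYYX   (P,Y)→(P,X,0)
state=P head=0 tape=__[X]YXXYYX   (P,X)→(S,X,0)
state=S head=0 tape=__[X]YXXYYX   (S,X)→(Q,X,0)
state=Q head=0 tape=__[X]YXXYYX   (Q,X)→(Q,Y,-1)
state=Q head=-1 tape=_[_]YYXXYYX   (Q,_)→(P,X,-1)
state=P head=-2 tape=[_]XYYXXYYX   (P,_)→(P,Y,+1)
state=P head=-1 tape=Y[X]YYXXYYX   (P,X)→(S,X,0)
state=S head=-1 tape=Y[X]YYXXYYX   (S,X)→(Q,X,0)
state=Q head=-1 tape=Y[X]YYXXYYX   (Q,X)→(Q,Y,-1)
state=Q head=-2 tape=[Y]YYYXXYYX   (Q,Y)→(H,Y,0)
state=H head=-2 tape=[Y]YYYXXYYX
The non-blank tape span at halt is YYYYXXYYX.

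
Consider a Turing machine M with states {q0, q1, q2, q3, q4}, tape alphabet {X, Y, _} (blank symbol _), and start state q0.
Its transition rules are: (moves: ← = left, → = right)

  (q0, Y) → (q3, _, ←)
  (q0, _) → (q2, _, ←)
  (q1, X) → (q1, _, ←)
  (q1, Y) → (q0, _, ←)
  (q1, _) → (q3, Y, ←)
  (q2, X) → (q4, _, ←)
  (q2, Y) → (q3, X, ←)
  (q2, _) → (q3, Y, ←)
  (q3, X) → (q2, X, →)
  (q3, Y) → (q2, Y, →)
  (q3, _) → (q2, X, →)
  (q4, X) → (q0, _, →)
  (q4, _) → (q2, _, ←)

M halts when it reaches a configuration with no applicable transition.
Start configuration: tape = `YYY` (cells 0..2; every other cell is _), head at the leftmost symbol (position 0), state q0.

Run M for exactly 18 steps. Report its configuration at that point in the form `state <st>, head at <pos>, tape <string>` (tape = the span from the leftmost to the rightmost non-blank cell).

state q2, head at -2, tape XY__YY

state=q0 head=0 tape=___[Y]YY   (q0,Y)→(q3,_,←)
state=q3 head=-1 tape=__[_]_YY   (q3,_)→(q2,X,→)
state=q2 head=0 tape=__X[_]YY   (q2,_)→(q3,Y,←)
state=q3 head=-1 tape=__[X]YYY   (q3,X)→(q2,X,→)
state=q2 head=0 tape=__X[Y]YY   (q2,Y)→(q3,X,←)
state=q3 head=-1 tape=__[X]XYY   (q3,X)→(q2,X,→)
state=q2 head=0 tape=__X[X]YY   (q2,X)→(q4,_,←)
state=q4 head=-1 tape=__[X]_YY   (q4,X)→(q0,_,→)
state=q0 head=0 tape=___[_]YY   (q0,_)→(q2,_,←)
state=q2 head=-1 tape=__[_]_YY   (q2,_)→(q3,Y,←)
state=q3 head=-2 tape=_[_]Y_YY   (q3,_)→(q2,X,→)
state=q2 head=-1 tape=_X[Y]_YY   (q2,Y)→(q3,X,←)
state=q3 head=-2 tape=_[X]X_YY   (q3,X)→(q2,X,→)
state=q2 head=-1 tape=_X[X]_YY   (q2,X)→(q4,_,←)
state=q4 head=-2 tape=_[X]__YY   (q4,X)→(q0,_,→)
state=q0 head=-1 tape=__[_]_YY   (q0,_)→(q2,_,←)
state=q2 head=-2 tape=_[_]__YY   (q2,_)→(q3,Y,←)
state=q3 head=-3 tape=[_]Y__YY   (q3,_)→(q2,X,→)
state=q2 head=-2 tape=X[Y]__YY
After 18 steps: state q2, head at -2, tape XY__YY.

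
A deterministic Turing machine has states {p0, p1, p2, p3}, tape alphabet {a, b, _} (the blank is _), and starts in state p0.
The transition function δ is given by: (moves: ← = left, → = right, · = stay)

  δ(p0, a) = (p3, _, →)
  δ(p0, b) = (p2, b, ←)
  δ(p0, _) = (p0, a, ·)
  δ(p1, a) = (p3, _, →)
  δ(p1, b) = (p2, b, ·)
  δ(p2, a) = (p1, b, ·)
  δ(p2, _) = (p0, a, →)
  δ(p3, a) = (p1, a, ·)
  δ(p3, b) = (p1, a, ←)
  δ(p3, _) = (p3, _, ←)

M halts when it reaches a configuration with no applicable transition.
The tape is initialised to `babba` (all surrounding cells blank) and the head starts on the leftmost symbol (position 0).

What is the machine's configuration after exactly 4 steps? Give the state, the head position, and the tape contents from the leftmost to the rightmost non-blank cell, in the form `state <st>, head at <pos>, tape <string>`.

state=p0 head=0 tape=_[b]abba   (p0,b)→(p2,b,←)
state=p2 head=-1 tape=[_]babba   (p2,_)→(p0,a,→)
state=p0 head=0 tape=a[b]abba   (p0,b)→(p2,b,←)
state=p2 head=-1 tape=[a]babba   (p2,a)→(p1,b,·)
state=p1 head=-1 tape=[b]babba
After 4 steps: state p1, head at -1, tape bbabba.

state p1, head at -1, tape bbabba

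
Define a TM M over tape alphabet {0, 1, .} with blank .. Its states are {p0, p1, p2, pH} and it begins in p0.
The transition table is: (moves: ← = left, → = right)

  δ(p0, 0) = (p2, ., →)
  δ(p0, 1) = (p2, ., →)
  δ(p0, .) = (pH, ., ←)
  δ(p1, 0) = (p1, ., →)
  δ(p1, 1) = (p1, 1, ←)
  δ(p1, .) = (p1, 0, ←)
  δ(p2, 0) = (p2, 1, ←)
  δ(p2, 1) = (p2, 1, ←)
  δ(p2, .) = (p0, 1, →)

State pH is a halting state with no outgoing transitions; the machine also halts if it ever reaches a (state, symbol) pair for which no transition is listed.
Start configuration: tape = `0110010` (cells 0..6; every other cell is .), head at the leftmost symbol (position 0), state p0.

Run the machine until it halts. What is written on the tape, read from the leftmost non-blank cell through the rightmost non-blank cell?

111111.1

state=p0 head=0 tape=[0]110010..   (p0,0)→(p2,.,→)
state=p2 head=1 tape=.[1]10010..   (p2,1)→(p2,1,←)
state=p2 head=0 tape=[.]110010..   (p2,.)→(p0,1,→)
state=p0 head=1 tape=1[1]10010..   (p0,1)→(p2,.,→)
state=p2 head=2 tape=1.[1]0010..   (p2,1)→(p2,1,←)
state=p2 head=1 tape=1[.]10010..   (p2,.)→(p0,1,→)
state=p0 head=2 tape=11[1]0010..   (p0,1)→(p2,.,→)
state=p2 head=3 tape=11.[0]010..   (p2,0)→(p2,1,←)
state=p2 head=2 tape=11[.]1010..   (p2,.)→(p0,1,→)
state=p0 head=3 tape=111[1]010..   (p0,1)→(p2,.,→)
state=p2 head=4 tape=111.[0]10..   (p2,0)→(p2,1,←)
state=p2 head=3 tape=111[.]110..   (p2,.)→(p0,1,→)
state=p0 head=4 tape=1111[1]10..   (p0,1)→(p2,.,→)
state=p2 head=5 tape=1111.[1]0..   (p2,1)→(p2,1,←)
state=p2 head=4 tape=1111[.]10..   (p2,.)→(p0,1,→)
state=p0 head=5 tape=11111[1]0..   (p0,1)→(p2,.,→)
state=p2 head=6 tape=11111.[0]..   (p2,0)→(p2,1,←)
state=p2 head=5 tape=11111[.]1..   (p2,.)→(p0,1,→)
state=p0 head=6 tape=111111[1]..   (p0,1)→(p2,.,→)
state=p2 head=7 tape=111111.[.].   (p2,.)→(p0,1,→)
state=p0 head=8 tape=111111.1[.]   (p0,.)→(pH,.,←)
state=pH head=7 tape=111111.[1].
The non-blank tape span at halt is 111111.1.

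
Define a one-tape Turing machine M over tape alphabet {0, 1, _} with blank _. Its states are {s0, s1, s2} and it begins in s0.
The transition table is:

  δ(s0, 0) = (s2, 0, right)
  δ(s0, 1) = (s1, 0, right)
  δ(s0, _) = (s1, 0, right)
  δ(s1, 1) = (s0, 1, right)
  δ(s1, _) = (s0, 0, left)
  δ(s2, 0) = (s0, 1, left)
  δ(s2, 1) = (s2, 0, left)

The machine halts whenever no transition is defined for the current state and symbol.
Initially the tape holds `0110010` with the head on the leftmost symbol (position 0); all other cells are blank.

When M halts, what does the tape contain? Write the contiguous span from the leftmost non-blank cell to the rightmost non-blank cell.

00000010

state=s0 head=0 tape=_[0]110010_   (s0,0)→(s2,0,right)
state=s2 head=1 tape=_0[1]10010_   (s2,1)→(s2,0,left)
state=s2 head=0 tape=_[0]010010_   (s2,0)→(s0,1,left)
state=s0 head=-1 tape=[_]1010010_   (s0,_)→(s1,0,right)
state=s1 head=0 tape=0[1]010010_   (s1,1)→(s0,1,right)
state=s0 head=1 tape=01[0]10010_   (s0,0)→(s2,0,right)
state=s2 head=2 tape=010[1]0010_   (s2,1)→(s2,0,left)
state=s2 head=1 tape=01[0]00010_   (s2,0)→(s0,1,left)
state=s0 head=0 tape=0[1]100010_   (s0,1)→(s1,0,right)
state=s1 head=1 tape=00[1]00010_   (s1,1)→(s0,1,right)
state=s0 head=2 tape=001[0]0010_   (s0,0)→(s2,0,right)
state=s2 head=3 tape=0010[0]010_   (s2,0)→(s0,1,left)
state=s0 head=2 tape=001[0]1010_   (s0,0)→(s2,0,right)
state=s2 head=3 tape=0010[1]010_   (s2,1)→(s2,0,left)
state=s2 head=2 tape=001[0]0010_   (s2,0)→(s0,1,left)
state=s0 head=1 tape=00[1]10010_   (s0,1)→(s1,0,right)
state=s1 head=2 tape=000[1]0010_   (s1,1)→(s0,1,right)
state=s0 head=3 tape=0001[0]010_   (s0,0)→(s2,0,right)
state=s2 head=4 tape=00010[0]10_   (s2,0)→(s0,1,left)
state=s0 head=3 tape=0001[0]110_   (s0,0)→(s2,0,right)
state=s2 head=4 tape=00010[1]10_   (s2,1)→(s2,0,left)
state=s2 head=3 tape=0001[0]010_   (s2,0)→(s0,1,left)
state=s0 head=2 tape=000[1]1010_   (s0,1)→(s1,0,right)
state=s1 head=3 tape=0000[1]010_   (s1,1)→(s0,1,right)
state=s0 head=4 tape=00001[0]10_   (s0,0)→(s2,0,right)
state=s2 head=5 tape=000010[1]0_   (s2,1)→(s2,0,left)
state=s2 head=4 tape=00001[0]00_   (s2,0)→(s0,1,left)
state=s0 head=3 tape=0000[1]100_   (s0,1)→(s1,0,right)
state=s1 head=4 tape=00000[1]00_   (s1,1)→(s0,1,right)
state=s0 head=5 tape=000001[0]0_   (s0,0)→(s2,0,right)
state=s2 head=6 tape=0000010[0]_   (s2,0)→(s0,1,left)
state=s0 head=5 tape=000001[0]1_   (s0,0)→(s2,0,right)
state=s2 head=6 tape=0000010[1]_   (s2,1)→(s2,0,left)
state=s2 head=5 tape=000001[0]0_   (s2,0)→(s0,1,left)
state=s0 head=4 tape=00000[1]10_   (s0,1)→(s1,0,right)
state=s1 head=5 tape=000000[1]0_   (s1,1)→(s0,1,right)
state=s0 head=6 tape=0000001[0]_   (s0,0)→(s2,0,right)
state=s2 head=7 tape=00000010[_]
The non-blank tape span at halt is 00000010.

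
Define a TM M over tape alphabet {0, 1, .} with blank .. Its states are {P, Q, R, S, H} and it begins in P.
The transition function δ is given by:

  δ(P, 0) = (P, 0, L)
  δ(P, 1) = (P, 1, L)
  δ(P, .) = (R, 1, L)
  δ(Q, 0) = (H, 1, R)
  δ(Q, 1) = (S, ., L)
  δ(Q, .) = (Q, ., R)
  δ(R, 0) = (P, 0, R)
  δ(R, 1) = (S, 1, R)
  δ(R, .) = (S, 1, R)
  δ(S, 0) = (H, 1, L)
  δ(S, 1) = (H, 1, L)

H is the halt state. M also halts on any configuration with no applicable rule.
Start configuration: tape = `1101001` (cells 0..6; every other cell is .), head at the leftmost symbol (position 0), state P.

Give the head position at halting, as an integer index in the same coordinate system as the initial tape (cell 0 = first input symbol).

-2

state=P head=0 tape=..[1]101001   (P,1)→(P,1,L)
state=P head=-1 tape=.[.]1101001   (P,.)→(R,1,L)
state=R head=-2 tape=[.]11101001   (R,.)→(S,1,R)
state=S head=-1 tape=1[1]1101001   (S,1)→(H,1,L)
state=H head=-2 tape=[1]11101001
At halt the head is at cell -2.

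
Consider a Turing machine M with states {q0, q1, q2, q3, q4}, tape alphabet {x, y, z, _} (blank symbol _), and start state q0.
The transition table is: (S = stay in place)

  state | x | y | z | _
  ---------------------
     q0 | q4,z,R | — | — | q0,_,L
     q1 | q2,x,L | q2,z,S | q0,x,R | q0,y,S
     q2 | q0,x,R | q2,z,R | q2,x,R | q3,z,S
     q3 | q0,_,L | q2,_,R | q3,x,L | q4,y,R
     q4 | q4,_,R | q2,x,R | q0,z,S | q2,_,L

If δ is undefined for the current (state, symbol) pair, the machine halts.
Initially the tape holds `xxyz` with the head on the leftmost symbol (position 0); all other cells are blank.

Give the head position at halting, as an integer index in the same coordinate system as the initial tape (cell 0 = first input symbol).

0

state=q0 head=0 tape=[x]xyz_   (q0,x)→(q4,z,R)
state=q4 head=1 tape=z[x]yz_   (q4,x)→(q4,_,R)
state=q4 head=2 tape=z_[y]z_   (q4,y)→(q2,x,R)
state=q2 head=3 tape=z_x[z]_   (q2,z)→(q2,x,R)
state=q2 head=4 tape=z_xx[_]   (q2,_)→(q3,z,S)
state=q3 head=4 tape=z_xx[z]   (q3,z)→(q3,x,L)
state=q3 head=3 tape=z_x[x]x   (q3,x)→(q0,_,L)
state=q0 head=2 tape=z_[x]_x   (q0,x)→(q4,z,R)
state=q4 head=3 tape=z_z[_]x   (q4,_)→(q2,_,L)
state=q2 head=2 tape=z_[z]_x   (q2,z)→(q2,x,R)
state=q2 head=3 tape=z_x[_]x   (q2,_)→(q3,z,S)
state=q3 head=3 tape=z_x[z]x   (q3,z)→(q3,x,L)
state=q3 head=2 tape=z_[x]xx   (q3,x)→(q0,_,L)
state=q0 head=1 tape=z[_]_xx   (q0,_)→(q0,_,L)
state=q0 head=0 tape=[z]__xx
At halt the head is at cell 0.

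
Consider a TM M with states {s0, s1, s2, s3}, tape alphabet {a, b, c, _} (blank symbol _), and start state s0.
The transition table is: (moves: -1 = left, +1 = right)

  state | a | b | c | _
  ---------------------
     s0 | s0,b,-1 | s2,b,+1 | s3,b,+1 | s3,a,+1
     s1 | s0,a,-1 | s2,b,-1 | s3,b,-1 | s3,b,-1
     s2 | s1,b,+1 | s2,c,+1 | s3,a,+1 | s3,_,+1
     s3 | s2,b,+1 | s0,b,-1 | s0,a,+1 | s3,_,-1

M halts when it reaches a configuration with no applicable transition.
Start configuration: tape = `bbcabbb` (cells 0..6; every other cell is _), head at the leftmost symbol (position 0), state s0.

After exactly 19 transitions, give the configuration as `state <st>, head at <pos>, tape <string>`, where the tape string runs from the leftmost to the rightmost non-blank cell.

state=s0 head=0 tape=[b]bcabbb___   (s0,b)→(s2,b,+1)
state=s2 head=1 tape=b[b]cabbb___   (s2,b)→(s2,c,+1)
state=s2 head=2 tape=bc[c]abbb___   (s2,c)→(s3,a,+1)
state=s3 head=3 tape=bca[a]bbb___   (s3,a)→(s2,b,+1)
state=s2 head=4 tape=bcab[b]bb___   (s2,b)→(s2,c,+1)
state=s2 head=5 tape=bcabc[b]b___   (s2,b)→(s2,c,+1)
state=s2 head=6 tape=bcabcc[b]___   (s2,b)→(s2,c,+1)
state=s2 head=7 tape=bcabccc[_]__   (s2,_)→(s3,_,+1)
state=s3 head=8 tape=bcabccc_[_]_   (s3,_)→(s3,_,-1)
state=s3 head=7 tape=bcabccc[_]__   (s3,_)→(s3,_,-1)
state=s3 head=6 tape=bcabcc[c]___   (s3,c)→(s0,a,+1)
state=s0 head=7 tape=bcabcca[_]__   (s0,_)→(s3,a,+1)
state=s3 head=8 tape=bcabccaa[_]_   (s3,_)→(s3,_,-1)
state=s3 head=7 tape=bcabcca[a]__   (s3,a)→(s2,b,+1)
state=s2 head=8 tape=bcabccab[_]_   (s2,_)→(s3,_,+1)
state=s3 head=9 tape=bcabccab_[_]   (s3,_)→(s3,_,-1)
state=s3 head=8 tape=bcabccab[_]_   (s3,_)→(s3,_,-1)
state=s3 head=7 tape=bcabcca[b]__   (s3,b)→(s0,b,-1)
state=s0 head=6 tape=bcabcc[a]b__   (s0,a)→(s0,b,-1)
state=s0 head=5 tape=bcabc[c]bb__
After 19 steps: state s0, head at 5, tape bcabccbb.

state s0, head at 5, tape bcabccbb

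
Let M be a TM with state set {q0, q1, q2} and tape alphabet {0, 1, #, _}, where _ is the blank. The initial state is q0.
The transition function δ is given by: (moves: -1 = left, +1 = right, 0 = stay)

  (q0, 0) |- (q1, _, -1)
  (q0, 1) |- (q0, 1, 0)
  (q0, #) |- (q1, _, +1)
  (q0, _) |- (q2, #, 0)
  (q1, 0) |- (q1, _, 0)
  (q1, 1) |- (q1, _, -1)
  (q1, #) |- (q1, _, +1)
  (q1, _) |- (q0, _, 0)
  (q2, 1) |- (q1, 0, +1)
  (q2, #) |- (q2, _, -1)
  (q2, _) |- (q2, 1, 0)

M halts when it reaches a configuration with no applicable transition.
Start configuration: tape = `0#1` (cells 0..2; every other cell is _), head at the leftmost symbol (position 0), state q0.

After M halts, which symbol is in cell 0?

_

q0 | __[0]#1   read 0 → write _, move -1, go to q1
q1 | _[_]_#1   read _ → write _, move 0, go to q0
q0 | _[_]_#1   read _ → write #, move 0, go to q2
q2 | _[#]_#1   read # → write _, move -1, go to q2
q2 | [_]__#1   read _ → write 1, move 0, go to q2
q2 | [1]__#1   read 1 → write 0, move +1, go to q1
q1 | 0[_]_#1   read _ → write _, move 0, go to q0
q0 | 0[_]_#1   read _ → write #, move 0, go to q2
q2 | 0[#]_#1   read # → write _, move -1, go to q2
q2 | [0]__#1
Cell 0 holds _ when M halts.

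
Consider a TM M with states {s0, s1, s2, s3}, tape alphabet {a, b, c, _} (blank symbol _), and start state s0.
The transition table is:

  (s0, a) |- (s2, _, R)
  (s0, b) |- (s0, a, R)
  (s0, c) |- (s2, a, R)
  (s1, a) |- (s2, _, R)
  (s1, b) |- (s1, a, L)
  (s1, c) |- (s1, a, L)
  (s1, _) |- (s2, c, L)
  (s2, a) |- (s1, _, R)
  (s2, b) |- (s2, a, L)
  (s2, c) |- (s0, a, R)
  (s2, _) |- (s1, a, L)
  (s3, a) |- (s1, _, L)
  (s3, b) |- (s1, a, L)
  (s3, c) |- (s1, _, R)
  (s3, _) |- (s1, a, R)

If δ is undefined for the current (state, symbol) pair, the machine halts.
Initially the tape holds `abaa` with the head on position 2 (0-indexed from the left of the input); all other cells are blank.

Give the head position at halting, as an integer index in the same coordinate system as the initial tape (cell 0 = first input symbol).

s0 | ab[a]a__   read a → write _, move R, go to s2
s2 | ab_[a]__   read a → write _, move R, go to s1
s1 | ab__[_]_   read _ → write c, move L, go to s2
s2 | ab_[_]c_   read _ → write a, move L, go to s1
s1 | ab[_]ac_   read _ → write c, move L, go to s2
s2 | a[b]cac_   read b → write a, move L, go to s2
s2 | [a]acac_   read a → write _, move R, go to s1
s1 | _[a]cac_   read a → write _, move R, go to s2
s2 | __[c]ac_   read c → write a, move R, go to s0
s0 | __a[a]c_   read a → write _, move R, go to s2
s2 | __a_[c]_   read c → write a, move R, go to s0
s0 | __a_a[_]
At halt the head is at cell 5.

5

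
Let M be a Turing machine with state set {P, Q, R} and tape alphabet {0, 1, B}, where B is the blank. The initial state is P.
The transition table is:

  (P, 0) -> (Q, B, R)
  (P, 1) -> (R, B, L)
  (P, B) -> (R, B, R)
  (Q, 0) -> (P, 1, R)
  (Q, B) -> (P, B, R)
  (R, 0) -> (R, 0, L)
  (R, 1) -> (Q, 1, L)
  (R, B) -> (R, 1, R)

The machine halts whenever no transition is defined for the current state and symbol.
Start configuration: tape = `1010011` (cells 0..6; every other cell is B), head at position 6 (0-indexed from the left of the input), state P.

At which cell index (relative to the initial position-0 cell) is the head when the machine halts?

2

P | 101001[1]   read 1 → write B, move L, go to R
R | 10100[1]B   read 1 → write 1, move L, go to Q
Q | 1010[0]1B   read 0 → write 1, move R, go to P
P | 10101[1]B   read 1 → write B, move L, go to R
R | 1010[1]BB   read 1 → write 1, move L, go to Q
Q | 101[0]1BB   read 0 → write 1, move R, go to P
P | 1011[1]BB   read 1 → write B, move L, go to R
R | 101[1]BBB   read 1 → write 1, move L, go to Q
Q | 10[1]1BBB
At halt the head is at cell 2.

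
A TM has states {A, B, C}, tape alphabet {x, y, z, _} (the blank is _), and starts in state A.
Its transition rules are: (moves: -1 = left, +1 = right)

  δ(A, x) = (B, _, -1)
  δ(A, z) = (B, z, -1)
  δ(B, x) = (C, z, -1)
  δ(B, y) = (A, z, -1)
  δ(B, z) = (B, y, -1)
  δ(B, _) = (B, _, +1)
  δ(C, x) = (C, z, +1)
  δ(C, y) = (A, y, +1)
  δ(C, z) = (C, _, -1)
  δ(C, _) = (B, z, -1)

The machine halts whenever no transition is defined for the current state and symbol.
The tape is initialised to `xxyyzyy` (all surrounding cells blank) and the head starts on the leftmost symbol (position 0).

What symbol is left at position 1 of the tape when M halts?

state=A head=0 tape=_[x]xyyzyy   (A,x)→(B,_,-1)
state=B head=-1 tape=[_]_xyyzyy   (B,_)→(B,_,+1)
state=B head=0 tape=_[_]xyyzyy   (B,_)→(B,_,+1)
state=B head=1 tape=__[x]yyzyy   (B,x)→(C,z,-1)
state=C head=0 tape=_[_]zyyzyy   (C,_)→(B,z,-1)
state=B head=-1 tape=[_]zzyyzyy   (B,_)→(B,_,+1)
state=B head=0 tape=_[z]zyyzyy   (B,z)→(B,y,-1)
state=B head=-1 tape=[_]yzyyzyy   (B,_)→(B,_,+1)
state=B head=0 tape=_[y]zyyzyy   (B,y)→(A,z,-1)
state=A head=-1 tape=[_]zzyyzyy
Cell 1 holds z when M halts.

z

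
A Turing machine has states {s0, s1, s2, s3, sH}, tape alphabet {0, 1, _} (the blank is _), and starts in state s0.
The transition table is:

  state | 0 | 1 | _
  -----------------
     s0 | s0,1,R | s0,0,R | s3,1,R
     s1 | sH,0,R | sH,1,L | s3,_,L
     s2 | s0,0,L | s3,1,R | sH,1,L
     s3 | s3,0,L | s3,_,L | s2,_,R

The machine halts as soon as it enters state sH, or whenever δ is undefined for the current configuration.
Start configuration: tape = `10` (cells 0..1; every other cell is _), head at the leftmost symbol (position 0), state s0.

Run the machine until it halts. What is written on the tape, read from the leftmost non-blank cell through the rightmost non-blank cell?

state=s0 head=0 tape=[1]0___   (s0,1)→(s0,0,R)
state=s0 head=1 tape=0[0]___   (s0,0)→(s0,1,R)
state=s0 head=2 tape=01[_]__   (s0,_)→(s3,1,R)
state=s3 head=3 tape=011[_]_   (s3,_)→(s2,_,R)
state=s2 head=4 tape=011_[_]   (s2,_)→(sH,1,L)
state=sH head=3 tape=011[_]1
The non-blank tape span at halt is 011_1.

011_1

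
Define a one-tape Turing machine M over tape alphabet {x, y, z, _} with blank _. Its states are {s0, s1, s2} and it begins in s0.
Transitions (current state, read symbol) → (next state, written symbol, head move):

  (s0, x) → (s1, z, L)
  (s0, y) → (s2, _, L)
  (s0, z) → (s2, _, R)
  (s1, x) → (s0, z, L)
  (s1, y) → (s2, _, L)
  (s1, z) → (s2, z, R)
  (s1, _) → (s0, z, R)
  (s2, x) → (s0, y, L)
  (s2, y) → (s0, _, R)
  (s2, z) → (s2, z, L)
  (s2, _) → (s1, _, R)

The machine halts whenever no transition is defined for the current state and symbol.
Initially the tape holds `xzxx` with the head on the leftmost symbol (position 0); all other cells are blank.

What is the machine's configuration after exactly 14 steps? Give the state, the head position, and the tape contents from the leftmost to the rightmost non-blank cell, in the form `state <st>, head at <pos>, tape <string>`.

s0 | _[x]zxx___   read x → write z, move L, go to s1
s1 | [_]zzxx___   read _ → write z, move R, go to s0
s0 | z[z]zxx___   read z → write _, move R, go to s2
s2 | z_[z]xx___   read z → write z, move L, go to s2
s2 | z[_]zxx___   read _ → write _, move R, go to s1
s1 | z_[z]xx___   read z → write z, move R, go to s2
s2 | z_z[x]x___   read x → write y, move L, go to s0
s0 | z_[z]yx___   read z → write _, move R, go to s2
s2 | z__[y]x___   read y → write _, move R, go to s0
s0 | z___[x]___   read x → write z, move L, go to s1
s1 | z__[_]z___   read _ → write z, move R, go to s0
s0 | z__z[z]___   read z → write _, move R, go to s2
s2 | z__z_[_]__   read _ → write _, move R, go to s1
s1 | z__z__[_]_   read _ → write z, move R, go to s0
s0 | z__z__z[_]
After 14 steps: state s0, head at 6, tape z__z__z.

state s0, head at 6, tape z__z__z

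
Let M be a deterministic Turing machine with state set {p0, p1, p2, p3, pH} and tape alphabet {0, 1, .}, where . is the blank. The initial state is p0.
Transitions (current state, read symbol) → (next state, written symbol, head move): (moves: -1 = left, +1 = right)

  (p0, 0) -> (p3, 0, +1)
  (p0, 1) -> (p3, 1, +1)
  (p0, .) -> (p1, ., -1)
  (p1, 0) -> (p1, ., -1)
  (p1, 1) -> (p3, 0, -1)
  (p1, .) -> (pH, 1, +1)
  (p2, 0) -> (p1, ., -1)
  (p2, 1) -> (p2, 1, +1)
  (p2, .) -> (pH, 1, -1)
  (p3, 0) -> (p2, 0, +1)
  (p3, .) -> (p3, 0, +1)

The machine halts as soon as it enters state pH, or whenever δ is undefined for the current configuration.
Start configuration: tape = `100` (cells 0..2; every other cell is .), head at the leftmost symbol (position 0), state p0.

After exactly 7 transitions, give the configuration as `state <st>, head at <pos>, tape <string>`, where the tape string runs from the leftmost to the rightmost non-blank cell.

p0 | .[1]00   read 1 → write 1, move +1, go to p3
p3 | .1[0]0   read 0 → write 0, move +1, go to p2
p2 | .10[0]   read 0 → write ., move -1, go to p1
p1 | .1[0].   read 0 → write ., move -1, go to p1
p1 | .[1]..   read 1 → write 0, move -1, go to p3
p3 | [.]0..   read . → write 0, move +1, go to p3
p3 | 0[0]..   read 0 → write 0, move +1, go to p2
p2 | 00[.].
After 7 steps: state p2, head at 1, tape 00.

state p2, head at 1, tape 00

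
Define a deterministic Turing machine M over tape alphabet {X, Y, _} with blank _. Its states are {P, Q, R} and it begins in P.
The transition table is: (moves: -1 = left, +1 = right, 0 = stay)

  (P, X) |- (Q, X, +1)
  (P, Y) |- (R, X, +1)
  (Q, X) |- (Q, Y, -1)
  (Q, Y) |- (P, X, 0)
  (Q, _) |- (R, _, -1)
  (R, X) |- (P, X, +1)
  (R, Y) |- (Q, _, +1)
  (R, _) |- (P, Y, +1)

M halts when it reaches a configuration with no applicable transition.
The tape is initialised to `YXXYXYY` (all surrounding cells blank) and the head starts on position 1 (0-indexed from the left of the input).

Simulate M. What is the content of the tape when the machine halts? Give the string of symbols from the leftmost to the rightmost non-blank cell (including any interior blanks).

state=P head=1 tape=__Y[X]XYXYY   (P,X)→(Q,X,+1)
state=Q head=2 tape=__YX[X]YXYY   (Q,X)→(Q,Y,-1)
state=Q head=1 tape=__Y[X]YYXYY   (Q,X)→(Q,Y,-1)
state=Q head=0 tape=__[Y]YYYXYY   (Q,Y)→(P,X,0)
state=P head=0 tape=__[X]YYYXYY   (P,X)→(Q,X,+1)
state=Q head=1 tape=__X[Y]YYXYY   (Q,Y)→(P,X,0)
state=P head=1 tape=__X[X]YYXYY   (P,X)→(Q,X,+1)
state=Q head=2 tape=__XX[Y]YXYY   (Q,Y)→(P,X,0)
state=P head=2 tape=__XX[X]YXYY   (P,X)→(Q,X,+1)
state=Q head=3 tape=__XXX[Y]XYY   (Q,Y)→(P,X,0)
state=P head=3 tape=__XXX[X]XYY   (P,X)→(Q,X,+1)
state=Q head=4 tape=__XXXX[X]YY   (Q,X)→(Q,Y,-1)
state=Q head=3 tape=__XXX[X]YYY   (Q,X)→(Q,Y,-1)
state=Q head=2 tape=__XX[X]YYYY   (Q,X)→(Q,Y,-1)
state=Q head=1 tape=__X[X]YYYYY   (Q,X)→(Q,Y,-1)
state=Q head=0 tape=__[X]YYYYYY   (Q,X)→(Q,Y,-1)
state=Q head=-1 tape=_[_]YYYYYYY   (Q,_)→(R,_,-1)
state=R head=-2 tape=[_]_YYYYYYY   (R,_)→(P,Y,+1)
state=P head=-1 tape=Y[_]YYYYYYY
The non-blank tape span at halt is Y_YYYYYYY.

Y_YYYYYYY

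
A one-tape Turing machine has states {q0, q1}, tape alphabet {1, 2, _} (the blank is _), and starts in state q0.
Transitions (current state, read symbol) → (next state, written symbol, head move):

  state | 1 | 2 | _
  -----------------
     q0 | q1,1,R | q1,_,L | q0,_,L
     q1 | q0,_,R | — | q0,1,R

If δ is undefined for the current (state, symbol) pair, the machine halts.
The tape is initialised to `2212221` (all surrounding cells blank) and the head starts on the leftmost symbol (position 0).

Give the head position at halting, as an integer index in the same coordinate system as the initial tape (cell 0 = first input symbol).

3

state=q0 head=0 tape=_[2]212221   (q0,2)→(q1,_,L)
state=q1 head=-1 tape=[_]_212221   (q1,_)→(q0,1,R)
state=q0 head=0 tape=1[_]212221   (q0,_)→(q0,_,L)
state=q0 head=-1 tape=[1]_212221   (q0,1)→(q1,1,R)
state=q1 head=0 tape=1[_]212221   (q1,_)→(q0,1,R)
state=q0 head=1 tape=11[2]12221   (q0,2)→(q1,_,L)
state=q1 head=0 tape=1[1]_12221   (q1,1)→(q0,_,R)
state=q0 head=1 tape=1_[_]12221   (q0,_)→(q0,_,L)
state=q0 head=0 tape=1[_]_12221   (q0,_)→(q0,_,L)
state=q0 head=-1 tape=[1]__12221   (q0,1)→(q1,1,R)
state=q1 head=0 tape=1[_]_12221   (q1,_)→(q0,1,R)
state=q0 head=1 tape=11[_]12221   (q0,_)→(q0,_,L)
state=q0 head=0 tape=1[1]_12221   (q0,1)→(q1,1,R)
state=q1 head=1 tape=11[_]12221   (q1,_)→(q0,1,R)
state=q0 head=2 tape=111[1]2221   (q0,1)→(q1,1,R)
state=q1 head=3 tape=1111[2]221
At halt the head is at cell 3.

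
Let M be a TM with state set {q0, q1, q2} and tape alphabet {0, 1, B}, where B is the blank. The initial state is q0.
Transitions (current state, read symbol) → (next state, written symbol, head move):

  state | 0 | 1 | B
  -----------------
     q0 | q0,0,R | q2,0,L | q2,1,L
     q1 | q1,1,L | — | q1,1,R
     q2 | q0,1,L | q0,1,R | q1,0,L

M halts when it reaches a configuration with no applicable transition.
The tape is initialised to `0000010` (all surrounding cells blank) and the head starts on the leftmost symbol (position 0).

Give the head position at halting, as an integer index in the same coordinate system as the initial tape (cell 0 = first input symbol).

state=q0 head=0 tape=BBB[0]000010   (q0,0)→(q0,0,R)
state=q0 head=1 tape=BBB0[0]00010   (q0,0)→(q0,0,R)
state=q0 head=2 tape=BBB00[0]0010   (q0,0)→(q0,0,R)
state=q0 head=3 tape=BBB000[0]010   (q0,0)→(q0,0,R)
state=q0 head=4 tape=BBB0000[0]10   (q0,0)→(q0,0,R)
state=q0 head=5 tape=BBB00000[1]0   (q0,1)→(q2,0,L)
state=q2 head=4 tape=BBB0000[0]00   (q2,0)→(q0,1,L)
state=q0 head=3 tape=BBB000[0]100   (q0,0)→(q0,0,R)
state=q0 head=4 tape=BBB0000[1]00   (q0,1)→(q2,0,L)
state=q2 head=3 tape=BBB000[0]000   (q2,0)→(q0,1,L)
state=q0 head=2 tape=BBB00[0]1000   (q0,0)→(q0,0,R)
state=q0 head=3 tape=BBB000[1]000   (q0,1)→(q2,0,L)
state=q2 head=2 tape=BBB00[0]0000   (q2,0)→(q0,1,L)
state=q0 head=1 tape=BBB0[0]10000   (q0,0)→(q0,0,R)
state=q0 head=2 tape=BBB00[1]0000   (q0,1)→(q2,0,L)
state=q2 head=1 tape=BBB0[0]00000   (q2,0)→(q0,1,L)
state=q0 head=0 tape=BBB[0]100000   (q0,0)→(q0,0,R)
state=q0 head=1 tape=BBB0[1]00000   (q0,1)→(q2,0,L)
state=q2 head=0 tape=BBB[0]000000   (q2,0)→(q0,1,L)
state=q0 head=-1 tape=BB[B]1000000   (q0,B)→(q2,1,L)
state=q2 head=-2 tape=B[B]11000000   (q2,B)→(q1,0,L)
state=q1 head=-3 tape=[B]011000000   (q1,B)→(q1,1,R)
state=q1 head=-2 tape=1[0]11000000   (q1,0)→(q1,1,L)
state=q1 head=-3 tape=[1]111000000
At halt the head is at cell -3.

-3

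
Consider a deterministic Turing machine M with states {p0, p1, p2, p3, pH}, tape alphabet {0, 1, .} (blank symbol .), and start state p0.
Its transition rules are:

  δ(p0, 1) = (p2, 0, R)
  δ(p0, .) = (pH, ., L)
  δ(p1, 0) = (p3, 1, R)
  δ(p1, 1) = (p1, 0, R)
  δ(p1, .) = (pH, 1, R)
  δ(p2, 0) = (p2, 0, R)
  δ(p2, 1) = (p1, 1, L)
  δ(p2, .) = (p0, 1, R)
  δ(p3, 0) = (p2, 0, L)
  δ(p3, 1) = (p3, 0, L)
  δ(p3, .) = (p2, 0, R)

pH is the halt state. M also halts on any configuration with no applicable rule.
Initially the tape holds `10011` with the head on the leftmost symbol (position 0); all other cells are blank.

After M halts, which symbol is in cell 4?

state=p0 head=0 tape=[1]0011..   (p0,1)→(p2,0,R)
state=p2 head=1 tape=0[0]011..   (p2,0)→(p2,0,R)
state=p2 head=2 tape=00[0]11..   (p2,0)→(p2,0,R)
state=p2 head=3 tape=000[1]1..   (p2,1)→(p1,1,L)
state=p1 head=2 tape=00[0]11..   (p1,0)→(p3,1,R)
state=p3 head=3 tape=001[1]1..   (p3,1)→(p3,0,L)
state=p3 head=2 tape=00[1]01..   (p3,1)→(p3,0,L)
state=p3 head=1 tape=0[0]001..   (p3,0)→(p2,0,L)
state=p2 head=0 tape=[0]0001..   (p2,0)→(p2,0,R)
state=p2 head=1 tape=0[0]001..   (p2,0)→(p2,0,R)
state=p2 head=2 tape=00[0]01..   (p2,0)→(p2,0,R)
state=p2 head=3 tape=000[0]1..   (p2,0)→(p2,0,R)
state=p2 head=4 tape=0000[1]..   (p2,1)→(p1,1,L)
state=p1 head=3 tape=000[0]1..   (p1,0)→(p3,1,R)
state=p3 head=4 tape=0001[1]..   (p3,1)→(p3,0,L)
state=p3 head=3 tape=000[1]0..   (p3,1)→(p3,0,L)
state=p3 head=2 tape=00[0]00..   (p3,0)→(p2,0,L)
state=p2 head=1 tape=0[0]000..   (p2,0)→(p2,0,R)
state=p2 head=2 tape=00[0]00..   (p2,0)→(p2,0,R)
state=p2 head=3 tape=000[0]0..   (p2,0)→(p2,0,R)
state=p2 head=4 tape=0000[0]..   (p2,0)→(p2,0,R)
state=p2 head=5 tape=00000[.].   (p2,.)→(p0,1,R)
state=p0 head=6 tape=000001[.]   (p0,.)→(pH,.,L)
state=pH head=5 tape=00000[1].
Cell 4 holds 0 when M halts.

0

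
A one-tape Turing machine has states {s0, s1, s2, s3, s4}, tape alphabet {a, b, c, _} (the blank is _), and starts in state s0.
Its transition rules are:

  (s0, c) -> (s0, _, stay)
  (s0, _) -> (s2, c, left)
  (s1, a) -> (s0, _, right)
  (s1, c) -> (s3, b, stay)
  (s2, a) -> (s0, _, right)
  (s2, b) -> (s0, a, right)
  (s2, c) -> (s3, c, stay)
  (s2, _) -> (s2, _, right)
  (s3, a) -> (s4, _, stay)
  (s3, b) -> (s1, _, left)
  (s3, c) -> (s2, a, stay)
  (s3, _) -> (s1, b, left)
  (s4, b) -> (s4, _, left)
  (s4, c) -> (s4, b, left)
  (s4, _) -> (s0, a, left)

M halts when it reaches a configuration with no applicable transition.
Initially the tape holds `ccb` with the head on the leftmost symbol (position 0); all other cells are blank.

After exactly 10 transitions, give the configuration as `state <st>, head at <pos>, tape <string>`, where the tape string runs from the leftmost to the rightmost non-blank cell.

state s3, head at 1, tape cb

state=s0 head=0 tape=_[c]cb   (s0,c)→(s0,_,stay)
state=s0 head=0 tape=_[_]cb   (s0,_)→(s2,c,left)
state=s2 head=-1 tape=[_]ccb   (s2,_)→(s2,_,right)
state=s2 head=0 tape=_[c]cb   (s2,c)→(s3,c,stay)
state=s3 head=0 tape=_[c]cb   (s3,c)→(s2,a,stay)
state=s2 head=0 tape=_[a]cb   (s2,a)→(s0,_,right)
state=s0 head=1 tape=__[c]b   (s0,c)→(s0,_,stay)
state=s0 head=1 tape=__[_]b   (s0,_)→(s2,c,left)
state=s2 head=0 tape=_[_]cb   (s2,_)→(s2,_,right)
state=s2 head=1 tape=__[c]b   (s2,c)→(s3,c,stay)
state=s3 head=1 tape=__[c]b
After 10 steps: state s3, head at 1, tape cb.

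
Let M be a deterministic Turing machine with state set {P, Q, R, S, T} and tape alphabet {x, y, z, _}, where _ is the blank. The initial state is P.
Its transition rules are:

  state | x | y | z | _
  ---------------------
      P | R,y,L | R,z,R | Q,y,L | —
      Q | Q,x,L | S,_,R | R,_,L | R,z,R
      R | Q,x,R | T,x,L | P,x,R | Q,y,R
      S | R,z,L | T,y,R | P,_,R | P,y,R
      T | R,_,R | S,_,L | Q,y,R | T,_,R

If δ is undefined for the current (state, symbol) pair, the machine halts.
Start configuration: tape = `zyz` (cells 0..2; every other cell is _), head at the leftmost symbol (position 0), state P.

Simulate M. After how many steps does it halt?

15

state=P head=0 tape=__[z]yz_   (P,z)→(Q,y,L)
state=Q head=-1 tape=_[_]yyz_   (Q,_)→(R,z,R)
state=R head=0 tape=_z[y]yz_   (R,y)→(T,x,L)
state=T head=-1 tape=_[z]xyz_   (T,z)→(Q,y,R)
state=Q head=0 tape=_y[x]yz_   (Q,x)→(Q,x,L)
state=Q head=-1 tape=_[y]xyz_   (Q,y)→(S,_,R)
state=S head=0 tape=__[x]yz_   (S,x)→(R,z,L)
state=R head=-1 tape=_[_]zyz_   (R,_)→(Q,y,R)
state=Q head=0 tape=_y[z]yz_   (Q,z)→(R,_,L)
state=R head=-1 tape=_[y]_yz_   (R,y)→(T,x,L)
state=T head=-2 tape=[_]x_yz_   (T,_)→(T,_,R)
state=T head=-1 tape=_[x]_yz_   (T,x)→(R,_,R)
state=R head=0 tape=__[_]yz_   (R,_)→(Q,y,R)
state=Q head=1 tape=__y[y]z_   (Q,y)→(S,_,R)
state=S head=2 tape=__y_[z]_   (S,z)→(P,_,R)
state=P head=3 tape=__y__[_]
M halts after 15 transitions.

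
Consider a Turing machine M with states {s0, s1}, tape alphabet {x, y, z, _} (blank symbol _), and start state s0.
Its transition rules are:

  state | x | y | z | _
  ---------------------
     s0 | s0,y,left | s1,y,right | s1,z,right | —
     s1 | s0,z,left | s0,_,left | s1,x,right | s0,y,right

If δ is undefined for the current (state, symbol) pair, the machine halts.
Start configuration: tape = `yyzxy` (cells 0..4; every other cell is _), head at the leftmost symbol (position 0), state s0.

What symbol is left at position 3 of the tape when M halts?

y

state=s0 head=0 tape=[y]yzxy   (s0,y)→(s1,y,right)
state=s1 head=1 tape=y[y]zxy   (s1,y)→(s0,_,left)
state=s0 head=0 tape=[y]_zxy   (s0,y)→(s1,y,right)
state=s1 head=1 tape=y[_]zxy   (s1,_)→(s0,y,right)
state=s0 head=2 tape=yy[z]xy   (s0,z)→(s1,z,right)
state=s1 head=3 tape=yyz[x]y   (s1,x)→(s0,z,left)
state=s0 head=2 tape=yy[z]zy   (s0,z)→(s1,z,right)
state=s1 head=3 tape=yyz[z]y   (s1,z)→(s1,x,right)
state=s1 head=4 tape=yyzx[y]   (s1,y)→(s0,_,left)
state=s0 head=3 tape=yyz[x]_   (s0,x)→(s0,y,left)
state=s0 head=2 tape=yy[z]y_   (s0,z)→(s1,z,right)
state=s1 head=3 tape=yyz[y]_   (s1,y)→(s0,_,left)
state=s0 head=2 tape=yy[z]__   (s0,z)→(s1,z,right)
state=s1 head=3 tape=yyz[_]_   (s1,_)→(s0,y,right)
state=s0 head=4 tape=yyzy[_]
Cell 3 holds y when M halts.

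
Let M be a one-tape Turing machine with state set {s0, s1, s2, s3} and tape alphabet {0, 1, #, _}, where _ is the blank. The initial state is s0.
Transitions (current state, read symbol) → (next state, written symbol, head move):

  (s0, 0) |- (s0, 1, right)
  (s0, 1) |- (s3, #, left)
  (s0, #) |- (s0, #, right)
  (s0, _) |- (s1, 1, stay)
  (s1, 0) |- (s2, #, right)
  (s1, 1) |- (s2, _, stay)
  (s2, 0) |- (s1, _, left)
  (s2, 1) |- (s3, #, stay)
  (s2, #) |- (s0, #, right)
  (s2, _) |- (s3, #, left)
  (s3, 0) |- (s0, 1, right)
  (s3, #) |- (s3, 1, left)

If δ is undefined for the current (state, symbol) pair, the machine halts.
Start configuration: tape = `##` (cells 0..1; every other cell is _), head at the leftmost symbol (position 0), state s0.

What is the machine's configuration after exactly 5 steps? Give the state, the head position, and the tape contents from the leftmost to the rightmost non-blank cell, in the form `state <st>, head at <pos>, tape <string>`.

state s3, head at 1, tape ###

state=s0 head=0 tape=[#]#_   (s0,#)→(s0,#,right)
state=s0 head=1 tape=#[#]_   (s0,#)→(s0,#,right)
state=s0 head=2 tape=##[_]   (s0,_)→(s1,1,stay)
state=s1 head=2 tape=##[1]   (s1,1)→(s2,_,stay)
state=s2 head=2 tape=##[_]   (s2,_)→(s3,#,left)
state=s3 head=1 tape=#[#]#
After 5 steps: state s3, head at 1, tape ###.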